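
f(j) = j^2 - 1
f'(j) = 2*j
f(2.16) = 3.67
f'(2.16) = 4.32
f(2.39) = 4.71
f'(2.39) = 4.78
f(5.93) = 34.16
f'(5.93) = 11.86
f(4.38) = 18.18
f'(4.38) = 8.76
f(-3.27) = 9.69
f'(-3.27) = -6.54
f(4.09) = 15.73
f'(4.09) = 8.18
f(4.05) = 15.40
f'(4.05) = 8.10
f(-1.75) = 2.06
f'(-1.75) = -3.50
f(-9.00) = 80.00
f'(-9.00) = -18.00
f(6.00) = 35.00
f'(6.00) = 12.00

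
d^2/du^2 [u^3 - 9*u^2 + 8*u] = 6*u - 18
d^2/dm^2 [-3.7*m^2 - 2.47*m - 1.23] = -7.40000000000000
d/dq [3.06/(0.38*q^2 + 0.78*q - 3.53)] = (-2.3256*q - 2.3868)/(0.38*q^2 + 0.78*q - 3.53)^2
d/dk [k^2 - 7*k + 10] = 2*k - 7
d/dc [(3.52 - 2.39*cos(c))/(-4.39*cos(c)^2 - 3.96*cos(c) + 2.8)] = (10.4921*cos(c)^2 - 30.9056*cos(c) - 7.2472)*sin(c)/(19.2721*cos(c)^4 + 34.7688*cos(c)^3 - 8.9024*cos(c)^2 - 22.176*cos(c) + 7.84)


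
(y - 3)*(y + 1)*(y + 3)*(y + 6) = y^4 + 7*y^3 - 3*y^2 - 63*y - 54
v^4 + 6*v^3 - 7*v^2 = v^2*(v - 1)*(v + 7)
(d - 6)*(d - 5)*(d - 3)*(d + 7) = d^4 - 7*d^3 - 35*d^2 + 351*d - 630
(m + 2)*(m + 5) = m^2 + 7*m + 10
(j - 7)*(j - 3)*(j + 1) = j^3 - 9*j^2 + 11*j + 21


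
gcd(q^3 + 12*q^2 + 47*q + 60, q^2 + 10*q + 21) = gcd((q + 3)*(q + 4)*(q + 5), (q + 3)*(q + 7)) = q + 3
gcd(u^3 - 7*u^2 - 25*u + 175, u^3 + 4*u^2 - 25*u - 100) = u^2 - 25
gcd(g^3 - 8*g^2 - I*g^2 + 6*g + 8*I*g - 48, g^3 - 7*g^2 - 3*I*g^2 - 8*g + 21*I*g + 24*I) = g^2 + g*(-8 - 3*I) + 24*I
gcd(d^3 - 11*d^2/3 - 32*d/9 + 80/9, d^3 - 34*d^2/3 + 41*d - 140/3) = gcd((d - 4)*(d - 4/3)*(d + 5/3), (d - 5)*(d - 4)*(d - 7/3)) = d - 4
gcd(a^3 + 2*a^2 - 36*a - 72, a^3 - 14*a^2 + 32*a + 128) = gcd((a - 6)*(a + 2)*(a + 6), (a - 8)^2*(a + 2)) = a + 2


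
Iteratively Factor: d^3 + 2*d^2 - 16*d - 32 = (d + 4)*(d^2 - 2*d - 8) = (d - 4)*(d + 4)*(d + 2)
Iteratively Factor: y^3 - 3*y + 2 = (y - 1)*(y^2 + y - 2) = (y - 1)^2*(y + 2)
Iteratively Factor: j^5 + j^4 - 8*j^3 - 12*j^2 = (j + 2)*(j^4 - j^3 - 6*j^2) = (j + 2)^2*(j^3 - 3*j^2) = j*(j + 2)^2*(j^2 - 3*j) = j^2*(j + 2)^2*(j - 3)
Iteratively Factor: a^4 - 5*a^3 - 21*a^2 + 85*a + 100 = (a + 1)*(a^3 - 6*a^2 - 15*a + 100) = (a - 5)*(a + 1)*(a^2 - a - 20) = (a - 5)^2*(a + 1)*(a + 4)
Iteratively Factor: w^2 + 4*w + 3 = (w + 3)*(w + 1)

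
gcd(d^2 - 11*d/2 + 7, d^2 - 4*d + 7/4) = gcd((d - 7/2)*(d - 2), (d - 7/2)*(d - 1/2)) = d - 7/2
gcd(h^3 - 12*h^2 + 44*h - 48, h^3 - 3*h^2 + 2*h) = h - 2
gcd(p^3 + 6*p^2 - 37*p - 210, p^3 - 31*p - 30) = p^2 - p - 30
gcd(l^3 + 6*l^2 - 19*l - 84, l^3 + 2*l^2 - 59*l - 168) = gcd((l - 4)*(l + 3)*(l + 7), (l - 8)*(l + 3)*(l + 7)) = l^2 + 10*l + 21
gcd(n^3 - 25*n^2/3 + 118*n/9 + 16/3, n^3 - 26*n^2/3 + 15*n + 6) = n^2 - 17*n/3 - 2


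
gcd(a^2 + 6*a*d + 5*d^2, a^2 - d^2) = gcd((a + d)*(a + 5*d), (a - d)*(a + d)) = a + d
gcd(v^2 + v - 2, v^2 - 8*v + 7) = v - 1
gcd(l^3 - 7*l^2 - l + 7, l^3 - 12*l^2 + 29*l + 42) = l^2 - 6*l - 7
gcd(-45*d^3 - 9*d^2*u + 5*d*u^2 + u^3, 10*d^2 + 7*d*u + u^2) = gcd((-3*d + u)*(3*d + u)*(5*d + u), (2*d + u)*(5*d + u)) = 5*d + u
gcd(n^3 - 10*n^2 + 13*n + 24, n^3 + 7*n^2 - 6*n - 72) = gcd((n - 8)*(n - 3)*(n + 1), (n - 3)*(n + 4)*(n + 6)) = n - 3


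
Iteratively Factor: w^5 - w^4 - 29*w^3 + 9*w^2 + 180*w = (w)*(w^4 - w^3 - 29*w^2 + 9*w + 180) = w*(w - 5)*(w^3 + 4*w^2 - 9*w - 36) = w*(w - 5)*(w - 3)*(w^2 + 7*w + 12) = w*(w - 5)*(w - 3)*(w + 3)*(w + 4)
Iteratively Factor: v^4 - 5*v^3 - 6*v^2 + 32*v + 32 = (v + 2)*(v^3 - 7*v^2 + 8*v + 16) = (v - 4)*(v + 2)*(v^2 - 3*v - 4) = (v - 4)*(v + 1)*(v + 2)*(v - 4)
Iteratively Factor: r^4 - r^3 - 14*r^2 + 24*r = (r - 2)*(r^3 + r^2 - 12*r) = (r - 2)*(r + 4)*(r^2 - 3*r) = r*(r - 2)*(r + 4)*(r - 3)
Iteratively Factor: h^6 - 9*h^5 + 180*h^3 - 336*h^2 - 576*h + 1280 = (h + 2)*(h^5 - 11*h^4 + 22*h^3 + 136*h^2 - 608*h + 640) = (h + 2)*(h + 4)*(h^4 - 15*h^3 + 82*h^2 - 192*h + 160) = (h - 2)*(h + 2)*(h + 4)*(h^3 - 13*h^2 + 56*h - 80) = (h - 4)*(h - 2)*(h + 2)*(h + 4)*(h^2 - 9*h + 20) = (h - 4)^2*(h - 2)*(h + 2)*(h + 4)*(h - 5)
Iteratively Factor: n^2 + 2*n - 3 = (n - 1)*(n + 3)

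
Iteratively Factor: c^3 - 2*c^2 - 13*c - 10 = (c + 2)*(c^2 - 4*c - 5) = (c - 5)*(c + 2)*(c + 1)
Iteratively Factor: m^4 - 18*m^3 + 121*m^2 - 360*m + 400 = (m - 5)*(m^3 - 13*m^2 + 56*m - 80) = (m - 5)*(m - 4)*(m^2 - 9*m + 20) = (m - 5)*(m - 4)^2*(m - 5)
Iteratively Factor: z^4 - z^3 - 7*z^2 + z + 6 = (z + 2)*(z^3 - 3*z^2 - z + 3) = (z - 1)*(z + 2)*(z^2 - 2*z - 3) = (z - 1)*(z + 1)*(z + 2)*(z - 3)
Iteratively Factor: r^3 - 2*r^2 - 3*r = (r + 1)*(r^2 - 3*r) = (r - 3)*(r + 1)*(r)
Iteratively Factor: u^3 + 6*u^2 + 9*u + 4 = (u + 1)*(u^2 + 5*u + 4) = (u + 1)^2*(u + 4)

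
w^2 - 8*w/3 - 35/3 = (w - 5)*(w + 7/3)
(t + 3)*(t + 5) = t^2 + 8*t + 15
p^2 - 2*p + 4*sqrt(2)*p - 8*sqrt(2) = (p - 2)*(p + 4*sqrt(2))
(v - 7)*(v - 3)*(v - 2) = v^3 - 12*v^2 + 41*v - 42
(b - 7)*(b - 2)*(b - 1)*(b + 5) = b^4 - 5*b^3 - 27*b^2 + 101*b - 70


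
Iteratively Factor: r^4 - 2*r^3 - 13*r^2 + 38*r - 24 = (r - 3)*(r^3 + r^2 - 10*r + 8) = (r - 3)*(r + 4)*(r^2 - 3*r + 2) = (r - 3)*(r - 2)*(r + 4)*(r - 1)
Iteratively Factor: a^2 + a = (a)*(a + 1)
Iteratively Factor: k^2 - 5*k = (k - 5)*(k)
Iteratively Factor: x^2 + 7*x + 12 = (x + 4)*(x + 3)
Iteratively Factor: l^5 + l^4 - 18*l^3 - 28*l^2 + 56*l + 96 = (l + 3)*(l^4 - 2*l^3 - 12*l^2 + 8*l + 32) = (l - 2)*(l + 3)*(l^3 - 12*l - 16) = (l - 4)*(l - 2)*(l + 3)*(l^2 + 4*l + 4) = (l - 4)*(l - 2)*(l + 2)*(l + 3)*(l + 2)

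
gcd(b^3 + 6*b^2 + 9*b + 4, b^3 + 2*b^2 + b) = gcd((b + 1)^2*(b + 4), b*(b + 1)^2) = b^2 + 2*b + 1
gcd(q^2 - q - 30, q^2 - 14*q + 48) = q - 6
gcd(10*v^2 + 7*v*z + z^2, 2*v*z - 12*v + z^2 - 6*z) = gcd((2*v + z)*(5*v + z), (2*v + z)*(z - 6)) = 2*v + z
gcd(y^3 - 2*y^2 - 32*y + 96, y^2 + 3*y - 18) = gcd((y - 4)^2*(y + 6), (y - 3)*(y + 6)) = y + 6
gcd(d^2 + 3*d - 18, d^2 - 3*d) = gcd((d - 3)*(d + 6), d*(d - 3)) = d - 3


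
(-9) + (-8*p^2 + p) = -8*p^2 + p - 9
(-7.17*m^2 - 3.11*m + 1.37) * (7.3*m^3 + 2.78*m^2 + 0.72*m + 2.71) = -52.341*m^5 - 42.6356*m^4 - 3.8072*m^3 - 17.8613*m^2 - 7.4417*m + 3.7127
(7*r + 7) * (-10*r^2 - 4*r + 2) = -70*r^3 - 98*r^2 - 14*r + 14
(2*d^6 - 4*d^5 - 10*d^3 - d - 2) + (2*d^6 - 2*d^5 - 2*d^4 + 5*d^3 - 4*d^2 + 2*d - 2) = 4*d^6 - 6*d^5 - 2*d^4 - 5*d^3 - 4*d^2 + d - 4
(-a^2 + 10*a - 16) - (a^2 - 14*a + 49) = -2*a^2 + 24*a - 65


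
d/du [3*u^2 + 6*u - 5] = 6*u + 6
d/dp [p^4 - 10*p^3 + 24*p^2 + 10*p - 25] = 4*p^3 - 30*p^2 + 48*p + 10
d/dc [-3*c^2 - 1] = -6*c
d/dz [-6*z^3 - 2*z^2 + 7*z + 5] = -18*z^2 - 4*z + 7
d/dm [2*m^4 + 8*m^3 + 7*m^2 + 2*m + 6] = 8*m^3 + 24*m^2 + 14*m + 2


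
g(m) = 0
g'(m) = 0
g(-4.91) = 0.00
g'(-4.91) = 0.00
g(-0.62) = 0.00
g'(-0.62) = 0.00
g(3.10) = 0.00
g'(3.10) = 0.00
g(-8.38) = 0.00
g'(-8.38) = 0.00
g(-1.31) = 0.00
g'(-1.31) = 0.00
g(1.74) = 0.00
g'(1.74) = 0.00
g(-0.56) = 0.00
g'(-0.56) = 0.00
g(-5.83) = 0.00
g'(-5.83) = 0.00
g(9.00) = 0.00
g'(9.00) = 0.00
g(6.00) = 0.00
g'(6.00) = 0.00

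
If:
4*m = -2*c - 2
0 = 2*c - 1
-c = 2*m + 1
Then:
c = 1/2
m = -3/4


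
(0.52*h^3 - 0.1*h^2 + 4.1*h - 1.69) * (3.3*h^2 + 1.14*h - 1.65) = 1.716*h^5 + 0.2628*h^4 + 12.558*h^3 - 0.738*h^2 - 8.6916*h + 2.7885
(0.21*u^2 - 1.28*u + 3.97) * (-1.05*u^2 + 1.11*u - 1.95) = -0.2205*u^4 + 1.5771*u^3 - 5.9988*u^2 + 6.9027*u - 7.7415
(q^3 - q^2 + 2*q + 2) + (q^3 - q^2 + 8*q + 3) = 2*q^3 - 2*q^2 + 10*q + 5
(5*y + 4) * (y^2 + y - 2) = 5*y^3 + 9*y^2 - 6*y - 8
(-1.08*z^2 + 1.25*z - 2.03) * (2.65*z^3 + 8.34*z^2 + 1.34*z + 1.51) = -2.862*z^5 - 5.6947*z^4 + 3.5983*z^3 - 16.886*z^2 - 0.8327*z - 3.0653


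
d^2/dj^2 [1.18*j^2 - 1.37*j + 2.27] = 2.36000000000000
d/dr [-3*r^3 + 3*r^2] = 3*r*(2 - 3*r)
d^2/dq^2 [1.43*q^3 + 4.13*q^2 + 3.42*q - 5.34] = 8.58*q + 8.26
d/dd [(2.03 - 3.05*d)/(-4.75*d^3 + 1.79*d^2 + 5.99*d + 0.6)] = (-28.975*d^3 + 34.387*d^2 - 7.2674*d - 13.9897)/(22.5625*d^6 - 17.005*d^5 - 53.7009*d^4 + 15.7442*d^3 + 38.0281*d^2 + 7.188*d + 0.36)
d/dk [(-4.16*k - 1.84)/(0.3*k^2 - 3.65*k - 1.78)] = (1.248*k^2 + 1.104*k + 0.688800000000001)/(0.09*k^4 - 2.19*k^3 + 12.2545*k^2 + 12.994*k + 3.1684)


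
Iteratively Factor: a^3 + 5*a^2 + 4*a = (a + 1)*(a^2 + 4*a) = a*(a + 1)*(a + 4)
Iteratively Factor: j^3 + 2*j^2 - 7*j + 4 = (j - 1)*(j^2 + 3*j - 4) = (j - 1)^2*(j + 4)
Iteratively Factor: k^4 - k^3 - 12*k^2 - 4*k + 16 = (k + 2)*(k^3 - 3*k^2 - 6*k + 8) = (k - 1)*(k + 2)*(k^2 - 2*k - 8) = (k - 4)*(k - 1)*(k + 2)*(k + 2)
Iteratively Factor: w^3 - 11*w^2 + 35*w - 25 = (w - 1)*(w^2 - 10*w + 25) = (w - 5)*(w - 1)*(w - 5)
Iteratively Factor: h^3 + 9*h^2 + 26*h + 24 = (h + 4)*(h^2 + 5*h + 6) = (h + 2)*(h + 4)*(h + 3)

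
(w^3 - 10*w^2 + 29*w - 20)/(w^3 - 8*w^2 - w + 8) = (w^2 - 9*w + 20)/(w^2 - 7*w - 8)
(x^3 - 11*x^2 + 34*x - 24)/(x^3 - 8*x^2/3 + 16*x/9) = 9*(x^3 - 11*x^2 + 34*x - 24)/(x*(9*x^2 - 24*x + 16))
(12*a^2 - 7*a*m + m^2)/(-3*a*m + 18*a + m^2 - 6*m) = (-4*a + m)/(m - 6)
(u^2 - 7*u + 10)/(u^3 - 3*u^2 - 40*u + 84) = (u - 5)/(u^2 - u - 42)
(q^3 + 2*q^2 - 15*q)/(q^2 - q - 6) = q*(q + 5)/(q + 2)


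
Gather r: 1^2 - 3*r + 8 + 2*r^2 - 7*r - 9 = 2*r^2 - 10*r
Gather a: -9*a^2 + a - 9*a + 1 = -9*a^2 - 8*a + 1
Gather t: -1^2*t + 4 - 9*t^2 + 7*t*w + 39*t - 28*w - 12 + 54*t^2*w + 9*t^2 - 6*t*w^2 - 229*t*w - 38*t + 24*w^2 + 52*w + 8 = 54*t^2*w + t*(-6*w^2 - 222*w) + 24*w^2 + 24*w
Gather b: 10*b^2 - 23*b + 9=10*b^2 - 23*b + 9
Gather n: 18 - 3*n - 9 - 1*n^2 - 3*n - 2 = -n^2 - 6*n + 7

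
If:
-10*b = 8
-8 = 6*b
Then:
No Solution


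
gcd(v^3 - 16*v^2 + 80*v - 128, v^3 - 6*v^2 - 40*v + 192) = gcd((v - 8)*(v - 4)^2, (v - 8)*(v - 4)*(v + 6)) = v^2 - 12*v + 32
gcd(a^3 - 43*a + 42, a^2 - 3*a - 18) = a - 6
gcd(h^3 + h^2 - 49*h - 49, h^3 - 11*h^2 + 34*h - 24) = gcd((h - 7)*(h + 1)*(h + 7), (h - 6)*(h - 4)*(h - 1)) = 1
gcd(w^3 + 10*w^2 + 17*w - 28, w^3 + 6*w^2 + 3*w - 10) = w - 1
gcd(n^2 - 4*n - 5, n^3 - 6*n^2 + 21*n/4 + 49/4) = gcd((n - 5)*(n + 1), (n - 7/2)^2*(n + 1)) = n + 1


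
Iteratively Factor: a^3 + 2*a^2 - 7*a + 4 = (a - 1)*(a^2 + 3*a - 4) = (a - 1)^2*(a + 4)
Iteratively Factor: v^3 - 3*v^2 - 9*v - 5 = (v - 5)*(v^2 + 2*v + 1) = (v - 5)*(v + 1)*(v + 1)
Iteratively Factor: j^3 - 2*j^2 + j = (j - 1)*(j^2 - j) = (j - 1)^2*(j)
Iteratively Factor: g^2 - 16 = (g + 4)*(g - 4)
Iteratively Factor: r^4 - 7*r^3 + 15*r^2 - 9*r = (r - 3)*(r^3 - 4*r^2 + 3*r) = (r - 3)*(r - 1)*(r^2 - 3*r) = (r - 3)^2*(r - 1)*(r)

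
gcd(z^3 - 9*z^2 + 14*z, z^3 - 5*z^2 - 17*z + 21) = z - 7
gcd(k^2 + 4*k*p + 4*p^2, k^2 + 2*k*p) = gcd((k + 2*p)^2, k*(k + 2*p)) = k + 2*p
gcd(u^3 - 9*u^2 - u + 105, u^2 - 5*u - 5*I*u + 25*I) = u - 5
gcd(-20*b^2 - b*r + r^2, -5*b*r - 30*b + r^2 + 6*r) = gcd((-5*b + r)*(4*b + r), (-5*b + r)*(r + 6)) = -5*b + r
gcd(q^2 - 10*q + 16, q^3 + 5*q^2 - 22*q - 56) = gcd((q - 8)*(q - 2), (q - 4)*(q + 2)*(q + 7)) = 1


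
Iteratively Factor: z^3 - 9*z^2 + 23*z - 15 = (z - 5)*(z^2 - 4*z + 3) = (z - 5)*(z - 1)*(z - 3)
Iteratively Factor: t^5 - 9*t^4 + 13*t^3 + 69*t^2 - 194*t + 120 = (t - 2)*(t^4 - 7*t^3 - t^2 + 67*t - 60) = (t - 2)*(t - 1)*(t^3 - 6*t^2 - 7*t + 60) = (t - 2)*(t - 1)*(t + 3)*(t^2 - 9*t + 20) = (t - 5)*(t - 2)*(t - 1)*(t + 3)*(t - 4)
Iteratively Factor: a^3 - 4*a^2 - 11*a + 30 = (a - 5)*(a^2 + a - 6) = (a - 5)*(a + 3)*(a - 2)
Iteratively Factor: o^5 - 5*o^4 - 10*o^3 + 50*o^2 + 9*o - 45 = (o + 1)*(o^4 - 6*o^3 - 4*o^2 + 54*o - 45) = (o + 1)*(o + 3)*(o^3 - 9*o^2 + 23*o - 15) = (o - 1)*(o + 1)*(o + 3)*(o^2 - 8*o + 15) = (o - 5)*(o - 1)*(o + 1)*(o + 3)*(o - 3)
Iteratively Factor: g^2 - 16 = (g + 4)*(g - 4)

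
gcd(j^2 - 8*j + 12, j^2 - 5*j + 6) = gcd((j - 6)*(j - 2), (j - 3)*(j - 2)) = j - 2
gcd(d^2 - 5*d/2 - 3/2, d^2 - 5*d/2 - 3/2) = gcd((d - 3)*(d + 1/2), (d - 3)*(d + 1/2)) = d^2 - 5*d/2 - 3/2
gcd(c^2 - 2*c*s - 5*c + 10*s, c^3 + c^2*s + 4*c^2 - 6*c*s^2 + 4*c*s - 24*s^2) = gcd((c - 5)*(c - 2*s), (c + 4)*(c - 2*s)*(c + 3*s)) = -c + 2*s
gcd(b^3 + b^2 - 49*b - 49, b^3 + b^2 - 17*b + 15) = 1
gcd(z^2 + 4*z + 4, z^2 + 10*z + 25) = 1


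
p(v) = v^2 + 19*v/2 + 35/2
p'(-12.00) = -14.50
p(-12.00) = 47.50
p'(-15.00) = -20.50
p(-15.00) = 100.00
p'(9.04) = 27.58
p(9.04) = 185.10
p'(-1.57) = 6.36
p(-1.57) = 5.05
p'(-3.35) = 2.80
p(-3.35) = -3.10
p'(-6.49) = -3.48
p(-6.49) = -2.03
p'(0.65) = 10.80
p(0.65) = 24.10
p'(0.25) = 10.00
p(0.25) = 19.94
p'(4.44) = 18.38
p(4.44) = 79.39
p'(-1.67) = 6.16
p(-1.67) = 4.42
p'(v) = 2*v + 19/2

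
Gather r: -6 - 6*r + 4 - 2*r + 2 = -8*r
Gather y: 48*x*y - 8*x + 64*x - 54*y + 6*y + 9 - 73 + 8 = 56*x + y*(48*x - 48) - 56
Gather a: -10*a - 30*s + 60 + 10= -10*a - 30*s + 70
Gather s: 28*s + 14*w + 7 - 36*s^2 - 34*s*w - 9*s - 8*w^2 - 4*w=-36*s^2 + s*(19 - 34*w) - 8*w^2 + 10*w + 7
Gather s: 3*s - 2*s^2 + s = -2*s^2 + 4*s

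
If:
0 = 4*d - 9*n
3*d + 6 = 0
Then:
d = -2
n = -8/9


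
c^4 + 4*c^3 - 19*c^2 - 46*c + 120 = (c - 3)*(c - 2)*(c + 4)*(c + 5)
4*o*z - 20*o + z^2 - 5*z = (4*o + z)*(z - 5)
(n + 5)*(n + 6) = n^2 + 11*n + 30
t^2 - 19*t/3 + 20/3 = (t - 5)*(t - 4/3)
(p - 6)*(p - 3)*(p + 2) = p^3 - 7*p^2 + 36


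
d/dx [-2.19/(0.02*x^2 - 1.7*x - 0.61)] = (0.0876*x - 3.723)/(-0.02*x^2 + 1.7*x + 0.61)^2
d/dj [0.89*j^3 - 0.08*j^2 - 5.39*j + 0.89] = 2.67*j^2 - 0.16*j - 5.39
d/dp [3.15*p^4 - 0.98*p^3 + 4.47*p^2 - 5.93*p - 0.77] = 12.6*p^3 - 2.94*p^2 + 8.94*p - 5.93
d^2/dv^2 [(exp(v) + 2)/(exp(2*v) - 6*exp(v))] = (exp(3*v) + 14*exp(2*v) - 36*exp(v) + 72)*exp(-v)/(exp(3*v) - 18*exp(2*v) + 108*exp(v) - 216)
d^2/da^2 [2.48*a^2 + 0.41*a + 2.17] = 4.96000000000000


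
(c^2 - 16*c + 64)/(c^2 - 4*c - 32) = (c - 8)/(c + 4)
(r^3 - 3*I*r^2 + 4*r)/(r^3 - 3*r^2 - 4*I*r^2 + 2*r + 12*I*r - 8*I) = r*(r + I)/(r^2 - 3*r + 2)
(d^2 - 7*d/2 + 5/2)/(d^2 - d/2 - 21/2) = (-2*d^2 + 7*d - 5)/(-2*d^2 + d + 21)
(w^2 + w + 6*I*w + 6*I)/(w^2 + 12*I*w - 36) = (w + 1)/(w + 6*I)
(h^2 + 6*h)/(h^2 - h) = (h + 6)/(h - 1)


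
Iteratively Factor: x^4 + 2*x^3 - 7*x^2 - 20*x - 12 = (x + 1)*(x^3 + x^2 - 8*x - 12) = (x - 3)*(x + 1)*(x^2 + 4*x + 4) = (x - 3)*(x + 1)*(x + 2)*(x + 2)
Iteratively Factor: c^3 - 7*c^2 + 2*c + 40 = (c - 5)*(c^2 - 2*c - 8) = (c - 5)*(c - 4)*(c + 2)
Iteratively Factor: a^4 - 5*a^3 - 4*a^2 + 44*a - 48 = (a - 2)*(a^3 - 3*a^2 - 10*a + 24) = (a - 2)^2*(a^2 - a - 12) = (a - 2)^2*(a + 3)*(a - 4)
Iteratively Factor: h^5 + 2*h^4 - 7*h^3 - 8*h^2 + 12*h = (h + 3)*(h^4 - h^3 - 4*h^2 + 4*h) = (h - 2)*(h + 3)*(h^3 + h^2 - 2*h) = h*(h - 2)*(h + 3)*(h^2 + h - 2) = h*(h - 2)*(h - 1)*(h + 3)*(h + 2)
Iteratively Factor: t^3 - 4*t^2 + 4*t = (t - 2)*(t^2 - 2*t) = t*(t - 2)*(t - 2)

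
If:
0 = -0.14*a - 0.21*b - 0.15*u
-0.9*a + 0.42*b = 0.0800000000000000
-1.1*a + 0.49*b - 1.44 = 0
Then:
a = -26.93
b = -57.52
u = 105.67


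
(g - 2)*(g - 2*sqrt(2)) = g^2 - 2*sqrt(2)*g - 2*g + 4*sqrt(2)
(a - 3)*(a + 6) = a^2 + 3*a - 18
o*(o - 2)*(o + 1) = o^3 - o^2 - 2*o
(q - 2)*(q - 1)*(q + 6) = q^3 + 3*q^2 - 16*q + 12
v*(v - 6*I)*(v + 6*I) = v^3 + 36*v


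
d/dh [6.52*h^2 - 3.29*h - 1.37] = 13.04*h - 3.29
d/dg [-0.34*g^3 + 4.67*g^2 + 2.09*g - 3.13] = -1.02*g^2 + 9.34*g + 2.09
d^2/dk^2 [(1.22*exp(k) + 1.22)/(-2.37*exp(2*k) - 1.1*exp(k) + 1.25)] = (-6.852618*exp(4*k) - 24.229932*exp(3*k) - 31.22712*exp(2*k) - 17.6107*exp(k) - 3.58375)*exp(k)/(13.312053*exp(6*k) + 18.53577*exp(5*k) - 12.460275*exp(4*k) - 18.2215*exp(3*k) + 6.571875*exp(2*k) + 5.15625*exp(k) - 1.953125)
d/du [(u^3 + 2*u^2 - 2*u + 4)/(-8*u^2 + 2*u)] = (-2*u^4 + u^3 - 3*u^2 + 16*u - 2)/(u^2*(16*u^2 - 8*u + 1))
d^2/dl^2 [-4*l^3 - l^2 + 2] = -24*l - 2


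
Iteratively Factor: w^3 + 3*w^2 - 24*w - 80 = (w + 4)*(w^2 - w - 20) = (w - 5)*(w + 4)*(w + 4)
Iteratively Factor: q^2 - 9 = (q + 3)*(q - 3)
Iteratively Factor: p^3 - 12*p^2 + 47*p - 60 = (p - 3)*(p^2 - 9*p + 20) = (p - 5)*(p - 3)*(p - 4)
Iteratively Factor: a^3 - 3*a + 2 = (a - 1)*(a^2 + a - 2) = (a - 1)*(a + 2)*(a - 1)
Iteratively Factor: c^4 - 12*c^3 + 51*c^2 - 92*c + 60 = (c - 2)*(c^3 - 10*c^2 + 31*c - 30) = (c - 2)^2*(c^2 - 8*c + 15) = (c - 5)*(c - 2)^2*(c - 3)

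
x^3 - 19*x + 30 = (x - 3)*(x - 2)*(x + 5)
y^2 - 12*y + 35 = (y - 7)*(y - 5)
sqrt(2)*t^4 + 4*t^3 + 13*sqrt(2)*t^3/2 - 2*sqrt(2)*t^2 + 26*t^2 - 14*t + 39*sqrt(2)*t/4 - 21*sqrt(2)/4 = (t - 1/2)*(t + 7)*(t + 3*sqrt(2)/2)*(sqrt(2)*t + 1)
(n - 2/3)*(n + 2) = n^2 + 4*n/3 - 4/3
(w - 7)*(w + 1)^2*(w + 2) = w^4 - 3*w^3 - 23*w^2 - 33*w - 14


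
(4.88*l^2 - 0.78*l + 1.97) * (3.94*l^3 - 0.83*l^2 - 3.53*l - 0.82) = 19.2272*l^5 - 7.1236*l^4 - 8.8172*l^3 - 2.8833*l^2 - 6.3145*l - 1.6154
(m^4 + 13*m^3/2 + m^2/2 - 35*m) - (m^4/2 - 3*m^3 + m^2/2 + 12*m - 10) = m^4/2 + 19*m^3/2 - 47*m + 10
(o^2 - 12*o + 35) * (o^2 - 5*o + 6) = o^4 - 17*o^3 + 101*o^2 - 247*o + 210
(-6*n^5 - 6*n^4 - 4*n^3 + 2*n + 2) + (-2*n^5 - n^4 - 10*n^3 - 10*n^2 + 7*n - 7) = -8*n^5 - 7*n^4 - 14*n^3 - 10*n^2 + 9*n - 5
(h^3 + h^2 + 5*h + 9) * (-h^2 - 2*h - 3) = -h^5 - 3*h^4 - 10*h^3 - 22*h^2 - 33*h - 27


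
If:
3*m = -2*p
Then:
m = -2*p/3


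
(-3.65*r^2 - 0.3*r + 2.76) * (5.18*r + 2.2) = -18.907*r^3 - 9.584*r^2 + 13.6368*r + 6.072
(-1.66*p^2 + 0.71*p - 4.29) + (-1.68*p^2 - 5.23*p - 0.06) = -3.34*p^2 - 4.52*p - 4.35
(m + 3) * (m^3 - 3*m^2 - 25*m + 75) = m^4 - 34*m^2 + 225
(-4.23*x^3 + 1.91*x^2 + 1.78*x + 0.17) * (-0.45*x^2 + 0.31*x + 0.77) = 1.9035*x^5 - 2.1708*x^4 - 3.466*x^3 + 1.946*x^2 + 1.4233*x + 0.1309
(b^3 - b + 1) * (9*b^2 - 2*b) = 9*b^5 - 2*b^4 - 9*b^3 + 11*b^2 - 2*b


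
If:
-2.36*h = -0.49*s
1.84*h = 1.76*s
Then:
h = 0.00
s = 0.00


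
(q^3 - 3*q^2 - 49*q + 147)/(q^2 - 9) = (q^2 - 49)/(q + 3)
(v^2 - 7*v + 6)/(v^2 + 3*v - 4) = (v - 6)/(v + 4)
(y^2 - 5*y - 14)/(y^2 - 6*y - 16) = (y - 7)/(y - 8)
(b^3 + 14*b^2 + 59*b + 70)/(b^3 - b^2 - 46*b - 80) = (b + 7)/(b - 8)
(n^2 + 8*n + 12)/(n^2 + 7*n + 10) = (n + 6)/(n + 5)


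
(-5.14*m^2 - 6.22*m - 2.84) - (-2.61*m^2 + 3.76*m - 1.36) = -2.53*m^2 - 9.98*m - 1.48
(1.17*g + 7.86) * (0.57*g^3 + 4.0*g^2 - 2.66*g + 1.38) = 0.6669*g^4 + 9.1602*g^3 + 28.3278*g^2 - 19.293*g + 10.8468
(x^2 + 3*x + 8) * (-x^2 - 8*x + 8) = -x^4 - 11*x^3 - 24*x^2 - 40*x + 64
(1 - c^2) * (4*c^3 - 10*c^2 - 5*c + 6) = -4*c^5 + 10*c^4 + 9*c^3 - 16*c^2 - 5*c + 6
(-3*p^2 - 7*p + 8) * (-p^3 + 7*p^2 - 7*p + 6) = 3*p^5 - 14*p^4 - 36*p^3 + 87*p^2 - 98*p + 48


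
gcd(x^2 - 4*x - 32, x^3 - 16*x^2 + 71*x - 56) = x - 8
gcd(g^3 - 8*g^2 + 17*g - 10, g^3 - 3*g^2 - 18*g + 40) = g^2 - 7*g + 10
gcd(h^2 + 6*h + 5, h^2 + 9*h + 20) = h + 5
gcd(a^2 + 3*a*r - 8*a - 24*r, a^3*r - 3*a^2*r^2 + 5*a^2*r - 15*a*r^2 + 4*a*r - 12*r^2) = 1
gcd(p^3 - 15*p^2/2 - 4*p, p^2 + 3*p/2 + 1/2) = p + 1/2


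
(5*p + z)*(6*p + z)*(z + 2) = 30*p^2*z + 60*p^2 + 11*p*z^2 + 22*p*z + z^3 + 2*z^2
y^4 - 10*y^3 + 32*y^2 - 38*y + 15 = (y - 5)*(y - 3)*(y - 1)^2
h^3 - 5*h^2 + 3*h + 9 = (h - 3)^2*(h + 1)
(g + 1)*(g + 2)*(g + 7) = g^3 + 10*g^2 + 23*g + 14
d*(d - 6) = d^2 - 6*d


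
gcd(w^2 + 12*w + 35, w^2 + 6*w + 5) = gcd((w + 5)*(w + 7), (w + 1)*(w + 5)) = w + 5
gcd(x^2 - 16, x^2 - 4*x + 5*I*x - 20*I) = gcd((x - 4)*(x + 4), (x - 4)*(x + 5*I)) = x - 4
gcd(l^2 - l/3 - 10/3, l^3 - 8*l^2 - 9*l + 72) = 1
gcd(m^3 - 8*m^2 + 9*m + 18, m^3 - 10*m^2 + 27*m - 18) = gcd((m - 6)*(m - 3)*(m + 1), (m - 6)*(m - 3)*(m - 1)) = m^2 - 9*m + 18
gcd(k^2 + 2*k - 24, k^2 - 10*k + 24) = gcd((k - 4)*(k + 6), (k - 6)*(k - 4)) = k - 4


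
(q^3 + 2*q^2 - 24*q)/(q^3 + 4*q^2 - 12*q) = (q - 4)/(q - 2)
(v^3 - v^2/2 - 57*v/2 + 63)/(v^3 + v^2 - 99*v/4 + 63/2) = 2*(v - 3)/(2*v - 3)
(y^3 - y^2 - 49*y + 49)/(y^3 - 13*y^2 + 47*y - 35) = (y + 7)/(y - 5)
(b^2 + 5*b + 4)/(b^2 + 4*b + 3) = (b + 4)/(b + 3)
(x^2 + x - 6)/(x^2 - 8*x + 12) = (x + 3)/(x - 6)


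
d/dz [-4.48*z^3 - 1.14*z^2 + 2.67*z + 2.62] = -13.44*z^2 - 2.28*z + 2.67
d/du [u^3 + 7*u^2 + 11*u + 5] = 3*u^2 + 14*u + 11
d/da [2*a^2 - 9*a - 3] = 4*a - 9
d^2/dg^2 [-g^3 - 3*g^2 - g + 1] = -6*g - 6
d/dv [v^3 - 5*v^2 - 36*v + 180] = 3*v^2 - 10*v - 36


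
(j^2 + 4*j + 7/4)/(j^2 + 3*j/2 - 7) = (j + 1/2)/(j - 2)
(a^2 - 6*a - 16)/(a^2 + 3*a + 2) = (a - 8)/(a + 1)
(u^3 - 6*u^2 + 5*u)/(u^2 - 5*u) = u - 1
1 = 1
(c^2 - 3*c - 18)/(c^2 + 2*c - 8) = (c^2 - 3*c - 18)/(c^2 + 2*c - 8)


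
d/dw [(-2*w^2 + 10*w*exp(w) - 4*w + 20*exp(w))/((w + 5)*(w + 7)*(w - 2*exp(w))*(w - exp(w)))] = 2*((1 - exp(w))*(w + 5)*(w + 7)*(w - 2*exp(w))*(w^2 - 5*w*exp(w) + 2*w - 10*exp(w)) + (w + 5)*(w + 7)*(w - 2*exp(w))*(w - exp(w))*(5*w*exp(w) - 2*w + 15*exp(w) - 2) - (w + 5)*(w + 7)*(w - exp(w))*(2*exp(w) - 1)*(w^2 - 5*w*exp(w) + 2*w - 10*exp(w)) + (w + 5)*(w - 2*exp(w))*(w - exp(w))*(w^2 - 5*w*exp(w) + 2*w - 10*exp(w)) + (w + 7)*(w - 2*exp(w))*(w - exp(w))*(w^2 - 5*w*exp(w) + 2*w - 10*exp(w)))/((w + 5)^2*(w + 7)^2*(w - 2*exp(w))^2*(w - exp(w))^2)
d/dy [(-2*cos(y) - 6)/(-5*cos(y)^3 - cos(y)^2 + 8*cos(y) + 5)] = 2*(27*cos(y)/2 + 23*cos(2*y) + 5*cos(3*y)/2 + 4)*sin(y)/(5*cos(y)^3 + cos(y)^2 - 8*cos(y) - 5)^2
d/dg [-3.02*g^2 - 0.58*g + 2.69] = -6.04*g - 0.58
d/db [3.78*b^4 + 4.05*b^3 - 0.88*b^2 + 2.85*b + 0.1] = 15.12*b^3 + 12.15*b^2 - 1.76*b + 2.85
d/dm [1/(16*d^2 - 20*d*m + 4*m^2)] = (5*d - 2*m)/(4*(4*d^2 - 5*d*m + m^2)^2)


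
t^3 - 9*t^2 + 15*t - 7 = (t - 7)*(t - 1)^2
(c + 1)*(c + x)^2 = c^3 + 2*c^2*x + c^2 + c*x^2 + 2*c*x + x^2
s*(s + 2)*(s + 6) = s^3 + 8*s^2 + 12*s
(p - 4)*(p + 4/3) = p^2 - 8*p/3 - 16/3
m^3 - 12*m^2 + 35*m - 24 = (m - 8)*(m - 3)*(m - 1)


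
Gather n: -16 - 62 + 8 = -70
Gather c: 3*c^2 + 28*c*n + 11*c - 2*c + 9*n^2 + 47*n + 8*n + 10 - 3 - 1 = 3*c^2 + c*(28*n + 9) + 9*n^2 + 55*n + 6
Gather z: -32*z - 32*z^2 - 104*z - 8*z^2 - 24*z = -40*z^2 - 160*z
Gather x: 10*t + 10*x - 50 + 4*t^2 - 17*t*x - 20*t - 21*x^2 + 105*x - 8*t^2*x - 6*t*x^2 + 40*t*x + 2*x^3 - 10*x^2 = 4*t^2 - 10*t + 2*x^3 + x^2*(-6*t - 31) + x*(-8*t^2 + 23*t + 115) - 50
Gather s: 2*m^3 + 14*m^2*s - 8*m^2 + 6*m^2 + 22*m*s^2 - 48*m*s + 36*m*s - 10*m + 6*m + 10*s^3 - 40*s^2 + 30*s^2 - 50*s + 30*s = 2*m^3 - 2*m^2 - 4*m + 10*s^3 + s^2*(22*m - 10) + s*(14*m^2 - 12*m - 20)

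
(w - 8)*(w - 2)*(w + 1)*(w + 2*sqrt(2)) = w^4 - 9*w^3 + 2*sqrt(2)*w^3 - 18*sqrt(2)*w^2 + 6*w^2 + 16*w + 12*sqrt(2)*w + 32*sqrt(2)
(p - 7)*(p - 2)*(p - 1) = p^3 - 10*p^2 + 23*p - 14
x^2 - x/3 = x*(x - 1/3)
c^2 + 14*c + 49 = (c + 7)^2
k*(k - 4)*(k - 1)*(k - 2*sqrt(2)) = k^4 - 5*k^3 - 2*sqrt(2)*k^3 + 4*k^2 + 10*sqrt(2)*k^2 - 8*sqrt(2)*k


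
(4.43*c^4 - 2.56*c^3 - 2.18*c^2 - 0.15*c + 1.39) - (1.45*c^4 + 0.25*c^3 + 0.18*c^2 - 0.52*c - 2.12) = 2.98*c^4 - 2.81*c^3 - 2.36*c^2 + 0.37*c + 3.51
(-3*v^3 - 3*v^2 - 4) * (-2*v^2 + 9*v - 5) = 6*v^5 - 21*v^4 - 12*v^3 + 23*v^2 - 36*v + 20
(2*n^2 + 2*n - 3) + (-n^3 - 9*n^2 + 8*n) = -n^3 - 7*n^2 + 10*n - 3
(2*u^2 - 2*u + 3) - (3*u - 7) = 2*u^2 - 5*u + 10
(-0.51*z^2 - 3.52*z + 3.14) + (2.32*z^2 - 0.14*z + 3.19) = 1.81*z^2 - 3.66*z + 6.33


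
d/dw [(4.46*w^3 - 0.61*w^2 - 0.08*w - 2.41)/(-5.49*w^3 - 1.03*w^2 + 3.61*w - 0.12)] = (-7.9427*w^4 + 31.3228*w^3 - 43.5828*w^2 - 4.8182*w + 8.7097)/(30.1401*w^6 + 11.3094*w^5 - 38.5769*w^4 - 6.119*w^3 + 13.2793*w^2 - 0.8664*w + 0.0144)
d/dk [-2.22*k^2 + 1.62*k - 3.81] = 1.62 - 4.44*k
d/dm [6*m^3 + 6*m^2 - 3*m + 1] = 18*m^2 + 12*m - 3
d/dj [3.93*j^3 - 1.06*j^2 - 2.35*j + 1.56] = 11.79*j^2 - 2.12*j - 2.35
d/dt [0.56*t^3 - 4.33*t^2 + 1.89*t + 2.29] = 1.68*t^2 - 8.66*t + 1.89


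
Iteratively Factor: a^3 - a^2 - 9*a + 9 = (a - 3)*(a^2 + 2*a - 3) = (a - 3)*(a + 3)*(a - 1)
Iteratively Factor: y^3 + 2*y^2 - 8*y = (y + 4)*(y^2 - 2*y) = y*(y + 4)*(y - 2)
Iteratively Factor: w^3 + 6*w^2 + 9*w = (w)*(w^2 + 6*w + 9) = w*(w + 3)*(w + 3)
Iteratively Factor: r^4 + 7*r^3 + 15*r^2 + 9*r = (r + 3)*(r^3 + 4*r^2 + 3*r) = (r + 3)^2*(r^2 + r) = r*(r + 3)^2*(r + 1)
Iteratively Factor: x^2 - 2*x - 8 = (x - 4)*(x + 2)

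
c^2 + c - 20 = (c - 4)*(c + 5)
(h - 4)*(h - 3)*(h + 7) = h^3 - 37*h + 84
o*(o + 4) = o^2 + 4*o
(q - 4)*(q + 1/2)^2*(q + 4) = q^4 + q^3 - 63*q^2/4 - 16*q - 4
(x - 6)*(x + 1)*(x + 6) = x^3 + x^2 - 36*x - 36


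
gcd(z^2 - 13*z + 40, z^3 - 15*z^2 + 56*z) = z - 8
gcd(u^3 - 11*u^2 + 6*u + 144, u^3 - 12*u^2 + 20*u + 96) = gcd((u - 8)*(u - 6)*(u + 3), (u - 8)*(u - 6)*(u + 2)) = u^2 - 14*u + 48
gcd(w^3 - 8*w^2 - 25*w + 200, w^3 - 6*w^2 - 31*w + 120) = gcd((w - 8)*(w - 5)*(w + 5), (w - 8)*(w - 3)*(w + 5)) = w^2 - 3*w - 40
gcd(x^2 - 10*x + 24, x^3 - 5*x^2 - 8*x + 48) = x - 4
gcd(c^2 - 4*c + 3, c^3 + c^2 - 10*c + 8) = c - 1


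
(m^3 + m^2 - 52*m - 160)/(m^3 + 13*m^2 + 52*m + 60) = (m^2 - 4*m - 32)/(m^2 + 8*m + 12)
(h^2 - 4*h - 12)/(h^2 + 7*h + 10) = (h - 6)/(h + 5)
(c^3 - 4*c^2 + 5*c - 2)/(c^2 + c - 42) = (c^3 - 4*c^2 + 5*c - 2)/(c^2 + c - 42)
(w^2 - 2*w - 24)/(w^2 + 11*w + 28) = (w - 6)/(w + 7)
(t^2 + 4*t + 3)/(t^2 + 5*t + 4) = (t + 3)/(t + 4)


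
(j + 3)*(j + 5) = j^2 + 8*j + 15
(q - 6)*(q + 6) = q^2 - 36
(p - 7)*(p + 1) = p^2 - 6*p - 7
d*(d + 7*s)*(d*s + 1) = d^3*s + 7*d^2*s^2 + d^2 + 7*d*s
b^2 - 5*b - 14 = (b - 7)*(b + 2)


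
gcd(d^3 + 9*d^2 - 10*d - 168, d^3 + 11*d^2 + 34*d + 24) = d + 6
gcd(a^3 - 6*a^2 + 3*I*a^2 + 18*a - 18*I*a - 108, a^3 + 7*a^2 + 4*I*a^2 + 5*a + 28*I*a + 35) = 1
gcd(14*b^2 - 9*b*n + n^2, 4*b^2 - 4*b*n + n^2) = 2*b - n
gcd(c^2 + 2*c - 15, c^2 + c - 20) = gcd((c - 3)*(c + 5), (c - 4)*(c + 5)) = c + 5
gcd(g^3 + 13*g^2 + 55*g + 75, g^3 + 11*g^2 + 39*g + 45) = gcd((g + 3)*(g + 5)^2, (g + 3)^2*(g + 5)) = g^2 + 8*g + 15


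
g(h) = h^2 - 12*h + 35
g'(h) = 2*h - 12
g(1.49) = 19.34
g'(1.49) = -9.02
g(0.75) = 26.56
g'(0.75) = -10.50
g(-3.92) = 97.41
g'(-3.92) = -19.84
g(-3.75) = 94.06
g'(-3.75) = -19.50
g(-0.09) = 36.09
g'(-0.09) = -12.18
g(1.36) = 20.53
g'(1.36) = -9.28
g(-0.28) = 38.44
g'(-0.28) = -12.56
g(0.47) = 29.58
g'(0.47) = -11.06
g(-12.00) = 323.00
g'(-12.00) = -36.00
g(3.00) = 8.00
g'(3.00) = -6.00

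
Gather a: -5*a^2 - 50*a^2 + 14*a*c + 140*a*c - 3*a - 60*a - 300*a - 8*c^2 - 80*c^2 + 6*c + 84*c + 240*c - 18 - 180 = -55*a^2 + a*(154*c - 363) - 88*c^2 + 330*c - 198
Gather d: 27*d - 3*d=24*d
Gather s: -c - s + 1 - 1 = -c - s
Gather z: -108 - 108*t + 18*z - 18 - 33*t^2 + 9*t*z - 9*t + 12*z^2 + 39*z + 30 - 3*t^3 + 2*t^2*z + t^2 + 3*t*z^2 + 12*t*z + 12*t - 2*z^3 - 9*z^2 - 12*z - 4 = -3*t^3 - 32*t^2 - 105*t - 2*z^3 + z^2*(3*t + 3) + z*(2*t^2 + 21*t + 45) - 100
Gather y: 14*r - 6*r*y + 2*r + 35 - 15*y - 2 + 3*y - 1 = 16*r + y*(-6*r - 12) + 32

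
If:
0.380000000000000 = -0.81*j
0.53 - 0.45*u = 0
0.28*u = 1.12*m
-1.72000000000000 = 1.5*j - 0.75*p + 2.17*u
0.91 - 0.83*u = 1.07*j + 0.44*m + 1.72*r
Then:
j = -0.47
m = 0.29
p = 4.76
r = 0.18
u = 1.18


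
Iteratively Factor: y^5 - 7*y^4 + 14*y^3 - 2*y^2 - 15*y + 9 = (y - 1)*(y^4 - 6*y^3 + 8*y^2 + 6*y - 9) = (y - 1)^2*(y^3 - 5*y^2 + 3*y + 9) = (y - 3)*(y - 1)^2*(y^2 - 2*y - 3) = (y - 3)^2*(y - 1)^2*(y + 1)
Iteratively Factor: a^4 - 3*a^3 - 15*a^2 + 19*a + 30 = (a + 1)*(a^3 - 4*a^2 - 11*a + 30) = (a - 2)*(a + 1)*(a^2 - 2*a - 15) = (a - 2)*(a + 1)*(a + 3)*(a - 5)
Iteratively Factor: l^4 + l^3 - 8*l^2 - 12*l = (l - 3)*(l^3 + 4*l^2 + 4*l) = (l - 3)*(l + 2)*(l^2 + 2*l) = (l - 3)*(l + 2)^2*(l)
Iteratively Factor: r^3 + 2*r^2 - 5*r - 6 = (r + 3)*(r^2 - r - 2) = (r + 1)*(r + 3)*(r - 2)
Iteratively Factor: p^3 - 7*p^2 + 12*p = (p)*(p^2 - 7*p + 12) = p*(p - 4)*(p - 3)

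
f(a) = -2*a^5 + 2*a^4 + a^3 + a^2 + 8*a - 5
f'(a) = -10*a^4 + 8*a^3 + 3*a^2 + 2*a + 8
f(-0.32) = -7.46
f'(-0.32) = 7.30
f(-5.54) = 12132.36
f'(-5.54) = -10691.00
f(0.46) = -0.96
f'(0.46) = 9.89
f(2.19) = -26.93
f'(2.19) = -119.23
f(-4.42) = 4030.14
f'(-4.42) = -4449.75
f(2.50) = -80.31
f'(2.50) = -233.88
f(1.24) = 7.23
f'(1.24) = 6.70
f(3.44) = -608.31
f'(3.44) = -1024.30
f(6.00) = -12665.00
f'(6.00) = -11104.00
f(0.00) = -5.00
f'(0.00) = 8.00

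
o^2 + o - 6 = (o - 2)*(o + 3)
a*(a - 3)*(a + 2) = a^3 - a^2 - 6*a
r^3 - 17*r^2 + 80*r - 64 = (r - 8)^2*(r - 1)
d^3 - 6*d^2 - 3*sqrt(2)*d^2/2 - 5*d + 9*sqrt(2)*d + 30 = (d - 6)*(d - 5*sqrt(2)/2)*(d + sqrt(2))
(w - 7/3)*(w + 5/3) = w^2 - 2*w/3 - 35/9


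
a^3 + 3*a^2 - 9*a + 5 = (a - 1)^2*(a + 5)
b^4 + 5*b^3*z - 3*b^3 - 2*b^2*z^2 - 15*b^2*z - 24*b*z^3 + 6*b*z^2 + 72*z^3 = (b - 3)*(b - 2*z)*(b + 3*z)*(b + 4*z)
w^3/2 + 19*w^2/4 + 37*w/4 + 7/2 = (w/2 + 1)*(w + 1/2)*(w + 7)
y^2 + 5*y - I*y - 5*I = (y + 5)*(y - I)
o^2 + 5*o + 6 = (o + 2)*(o + 3)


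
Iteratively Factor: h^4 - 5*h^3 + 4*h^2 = (h)*(h^3 - 5*h^2 + 4*h) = h*(h - 4)*(h^2 - h) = h*(h - 4)*(h - 1)*(h)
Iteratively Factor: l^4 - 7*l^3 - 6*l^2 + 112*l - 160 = (l - 5)*(l^3 - 2*l^2 - 16*l + 32) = (l - 5)*(l + 4)*(l^2 - 6*l + 8) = (l - 5)*(l - 4)*(l + 4)*(l - 2)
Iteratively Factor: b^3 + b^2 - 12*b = (b)*(b^2 + b - 12) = b*(b + 4)*(b - 3)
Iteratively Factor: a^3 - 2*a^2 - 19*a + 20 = (a - 1)*(a^2 - a - 20) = (a - 5)*(a - 1)*(a + 4)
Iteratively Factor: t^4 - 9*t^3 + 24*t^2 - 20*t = (t)*(t^3 - 9*t^2 + 24*t - 20) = t*(t - 2)*(t^2 - 7*t + 10) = t*(t - 5)*(t - 2)*(t - 2)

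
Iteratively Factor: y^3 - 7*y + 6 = (y - 2)*(y^2 + 2*y - 3) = (y - 2)*(y - 1)*(y + 3)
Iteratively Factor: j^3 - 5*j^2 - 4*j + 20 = (j + 2)*(j^2 - 7*j + 10) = (j - 5)*(j + 2)*(j - 2)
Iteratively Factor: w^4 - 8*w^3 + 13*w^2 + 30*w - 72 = (w + 2)*(w^3 - 10*w^2 + 33*w - 36) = (w - 4)*(w + 2)*(w^2 - 6*w + 9) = (w - 4)*(w - 3)*(w + 2)*(w - 3)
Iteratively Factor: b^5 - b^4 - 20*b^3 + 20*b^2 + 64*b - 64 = (b - 1)*(b^4 - 20*b^2 + 64) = (b - 4)*(b - 1)*(b^3 + 4*b^2 - 4*b - 16) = (b - 4)*(b - 1)*(b + 2)*(b^2 + 2*b - 8) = (b - 4)*(b - 1)*(b + 2)*(b + 4)*(b - 2)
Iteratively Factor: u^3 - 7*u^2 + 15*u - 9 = (u - 3)*(u^2 - 4*u + 3) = (u - 3)*(u - 1)*(u - 3)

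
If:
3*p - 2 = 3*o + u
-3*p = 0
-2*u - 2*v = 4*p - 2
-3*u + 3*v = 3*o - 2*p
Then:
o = -1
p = 0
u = 1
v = 0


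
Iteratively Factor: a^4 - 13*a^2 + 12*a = (a - 3)*(a^3 + 3*a^2 - 4*a) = (a - 3)*(a - 1)*(a^2 + 4*a) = a*(a - 3)*(a - 1)*(a + 4)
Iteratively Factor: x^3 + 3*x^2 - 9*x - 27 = (x + 3)*(x^2 - 9) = (x - 3)*(x + 3)*(x + 3)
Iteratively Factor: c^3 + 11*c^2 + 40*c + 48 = (c + 4)*(c^2 + 7*c + 12) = (c + 4)^2*(c + 3)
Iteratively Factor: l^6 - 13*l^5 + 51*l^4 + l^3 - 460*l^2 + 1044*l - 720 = (l - 2)*(l^5 - 11*l^4 + 29*l^3 + 59*l^2 - 342*l + 360) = (l - 3)*(l - 2)*(l^4 - 8*l^3 + 5*l^2 + 74*l - 120) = (l - 3)*(l - 2)*(l + 3)*(l^3 - 11*l^2 + 38*l - 40) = (l - 3)*(l - 2)^2*(l + 3)*(l^2 - 9*l + 20) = (l - 5)*(l - 3)*(l - 2)^2*(l + 3)*(l - 4)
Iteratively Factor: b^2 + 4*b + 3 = (b + 3)*(b + 1)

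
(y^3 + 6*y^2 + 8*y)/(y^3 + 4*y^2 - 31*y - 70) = y*(y + 4)/(y^2 + 2*y - 35)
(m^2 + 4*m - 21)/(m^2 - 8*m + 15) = (m + 7)/(m - 5)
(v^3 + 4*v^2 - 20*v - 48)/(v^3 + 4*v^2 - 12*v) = (v^2 - 2*v - 8)/(v*(v - 2))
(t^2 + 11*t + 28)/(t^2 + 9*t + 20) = (t + 7)/(t + 5)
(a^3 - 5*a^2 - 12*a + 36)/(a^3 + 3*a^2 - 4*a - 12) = (a - 6)/(a + 2)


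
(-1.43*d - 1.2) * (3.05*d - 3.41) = -4.3615*d^2 + 1.2163*d + 4.092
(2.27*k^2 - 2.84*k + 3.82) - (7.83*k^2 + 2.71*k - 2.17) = -5.56*k^2 - 5.55*k + 5.99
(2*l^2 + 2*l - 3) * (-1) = -2*l^2 - 2*l + 3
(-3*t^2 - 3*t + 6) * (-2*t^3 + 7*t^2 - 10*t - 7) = 6*t^5 - 15*t^4 - 3*t^3 + 93*t^2 - 39*t - 42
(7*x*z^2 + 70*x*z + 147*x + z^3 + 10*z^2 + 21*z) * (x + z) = 7*x^2*z^2 + 70*x^2*z + 147*x^2 + 8*x*z^3 + 80*x*z^2 + 168*x*z + z^4 + 10*z^3 + 21*z^2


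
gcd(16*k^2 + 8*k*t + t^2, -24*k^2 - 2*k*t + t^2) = 4*k + t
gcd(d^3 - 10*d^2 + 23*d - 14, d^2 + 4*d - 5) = d - 1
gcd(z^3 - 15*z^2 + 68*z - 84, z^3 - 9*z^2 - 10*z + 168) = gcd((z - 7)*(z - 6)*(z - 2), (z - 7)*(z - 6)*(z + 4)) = z^2 - 13*z + 42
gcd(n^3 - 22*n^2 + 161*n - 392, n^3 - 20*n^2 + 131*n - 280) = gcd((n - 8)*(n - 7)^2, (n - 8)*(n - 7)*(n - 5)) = n^2 - 15*n + 56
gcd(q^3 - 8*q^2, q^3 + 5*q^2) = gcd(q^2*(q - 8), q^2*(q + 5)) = q^2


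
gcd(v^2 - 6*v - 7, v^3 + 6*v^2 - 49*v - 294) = v - 7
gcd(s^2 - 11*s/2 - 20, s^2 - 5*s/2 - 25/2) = s + 5/2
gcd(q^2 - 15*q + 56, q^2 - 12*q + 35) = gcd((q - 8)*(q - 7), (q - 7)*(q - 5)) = q - 7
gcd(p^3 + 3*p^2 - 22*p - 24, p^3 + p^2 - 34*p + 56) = p - 4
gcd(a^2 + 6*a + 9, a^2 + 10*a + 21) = a + 3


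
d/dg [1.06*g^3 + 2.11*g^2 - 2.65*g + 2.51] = 3.18*g^2 + 4.22*g - 2.65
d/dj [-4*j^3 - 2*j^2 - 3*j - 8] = -12*j^2 - 4*j - 3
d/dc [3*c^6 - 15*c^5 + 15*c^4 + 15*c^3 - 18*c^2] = 3*c*(6*c^4 - 25*c^3 + 20*c^2 + 15*c - 12)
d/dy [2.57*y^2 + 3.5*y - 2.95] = 5.14*y + 3.5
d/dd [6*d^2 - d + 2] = 12*d - 1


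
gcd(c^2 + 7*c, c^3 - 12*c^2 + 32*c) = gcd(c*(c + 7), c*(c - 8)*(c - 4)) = c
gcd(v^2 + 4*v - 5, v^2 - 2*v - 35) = v + 5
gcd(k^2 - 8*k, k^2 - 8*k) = k^2 - 8*k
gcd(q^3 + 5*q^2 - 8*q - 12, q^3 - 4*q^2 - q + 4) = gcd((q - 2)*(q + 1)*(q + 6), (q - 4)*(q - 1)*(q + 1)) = q + 1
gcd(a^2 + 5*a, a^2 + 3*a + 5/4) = 1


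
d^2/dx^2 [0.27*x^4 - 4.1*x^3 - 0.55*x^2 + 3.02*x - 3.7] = 3.24*x^2 - 24.6*x - 1.1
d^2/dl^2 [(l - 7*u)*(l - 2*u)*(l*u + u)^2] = u^2*(12*l^2 - 54*l*u + 12*l + 28*u^2 - 36*u + 2)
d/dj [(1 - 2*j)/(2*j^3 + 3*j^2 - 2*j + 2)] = 2*(4*j^3 - 3*j - 1)/(4*j^6 + 12*j^5 + j^4 - 4*j^3 + 16*j^2 - 8*j + 4)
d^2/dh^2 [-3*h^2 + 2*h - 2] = -6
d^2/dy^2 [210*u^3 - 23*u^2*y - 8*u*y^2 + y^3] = -16*u + 6*y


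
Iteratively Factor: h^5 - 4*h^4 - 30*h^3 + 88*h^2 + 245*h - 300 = (h - 1)*(h^4 - 3*h^3 - 33*h^2 + 55*h + 300) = (h - 1)*(h + 4)*(h^3 - 7*h^2 - 5*h + 75) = (h - 1)*(h + 3)*(h + 4)*(h^2 - 10*h + 25) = (h - 5)*(h - 1)*(h + 3)*(h + 4)*(h - 5)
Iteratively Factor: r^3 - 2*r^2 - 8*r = (r - 4)*(r^2 + 2*r) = r*(r - 4)*(r + 2)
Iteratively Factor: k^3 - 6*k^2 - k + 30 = (k + 2)*(k^2 - 8*k + 15) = (k - 5)*(k + 2)*(k - 3)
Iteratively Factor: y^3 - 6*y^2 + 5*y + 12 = (y + 1)*(y^2 - 7*y + 12) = (y - 3)*(y + 1)*(y - 4)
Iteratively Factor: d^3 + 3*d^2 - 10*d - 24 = (d + 2)*(d^2 + d - 12) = (d + 2)*(d + 4)*(d - 3)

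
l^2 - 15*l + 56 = (l - 8)*(l - 7)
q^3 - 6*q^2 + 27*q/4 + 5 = (q - 4)*(q - 5/2)*(q + 1/2)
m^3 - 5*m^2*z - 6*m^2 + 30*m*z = m*(m - 6)*(m - 5*z)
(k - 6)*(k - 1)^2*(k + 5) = k^4 - 3*k^3 - 27*k^2 + 59*k - 30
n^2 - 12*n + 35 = (n - 7)*(n - 5)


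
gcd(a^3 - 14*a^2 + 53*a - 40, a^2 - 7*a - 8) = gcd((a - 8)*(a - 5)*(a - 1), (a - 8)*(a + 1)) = a - 8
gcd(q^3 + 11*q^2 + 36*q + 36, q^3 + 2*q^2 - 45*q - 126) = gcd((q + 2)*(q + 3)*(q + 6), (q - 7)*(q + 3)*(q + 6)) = q^2 + 9*q + 18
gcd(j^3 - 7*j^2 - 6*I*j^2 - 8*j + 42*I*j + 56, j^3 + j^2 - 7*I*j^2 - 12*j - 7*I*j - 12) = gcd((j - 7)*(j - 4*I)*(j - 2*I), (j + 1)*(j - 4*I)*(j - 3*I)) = j - 4*I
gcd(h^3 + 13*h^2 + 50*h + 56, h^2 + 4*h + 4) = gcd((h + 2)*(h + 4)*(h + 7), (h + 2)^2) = h + 2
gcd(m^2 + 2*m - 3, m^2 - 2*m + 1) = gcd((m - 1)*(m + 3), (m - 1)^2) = m - 1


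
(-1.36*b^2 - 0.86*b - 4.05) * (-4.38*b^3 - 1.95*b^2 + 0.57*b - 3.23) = 5.9568*b^5 + 6.4188*b^4 + 18.6408*b^3 + 11.8001*b^2 + 0.4693*b + 13.0815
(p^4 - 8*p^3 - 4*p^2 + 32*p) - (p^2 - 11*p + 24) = p^4 - 8*p^3 - 5*p^2 + 43*p - 24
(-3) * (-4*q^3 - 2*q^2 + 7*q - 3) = 12*q^3 + 6*q^2 - 21*q + 9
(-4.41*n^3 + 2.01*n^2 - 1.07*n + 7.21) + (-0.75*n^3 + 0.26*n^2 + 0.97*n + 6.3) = -5.16*n^3 + 2.27*n^2 - 0.1*n + 13.51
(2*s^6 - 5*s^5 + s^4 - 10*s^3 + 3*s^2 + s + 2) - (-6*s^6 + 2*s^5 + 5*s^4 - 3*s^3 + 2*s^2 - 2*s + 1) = 8*s^6 - 7*s^5 - 4*s^4 - 7*s^3 + s^2 + 3*s + 1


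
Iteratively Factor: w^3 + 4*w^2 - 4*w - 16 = (w + 4)*(w^2 - 4) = (w - 2)*(w + 4)*(w + 2)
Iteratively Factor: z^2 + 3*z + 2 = (z + 1)*(z + 2)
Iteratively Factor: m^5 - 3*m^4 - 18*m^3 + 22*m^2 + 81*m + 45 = (m + 1)*(m^4 - 4*m^3 - 14*m^2 + 36*m + 45) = (m - 3)*(m + 1)*(m^3 - m^2 - 17*m - 15) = (m - 5)*(m - 3)*(m + 1)*(m^2 + 4*m + 3) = (m - 5)*(m - 3)*(m + 1)*(m + 3)*(m + 1)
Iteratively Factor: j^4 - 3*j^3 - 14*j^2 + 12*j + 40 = (j + 2)*(j^3 - 5*j^2 - 4*j + 20) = (j - 5)*(j + 2)*(j^2 - 4) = (j - 5)*(j - 2)*(j + 2)*(j + 2)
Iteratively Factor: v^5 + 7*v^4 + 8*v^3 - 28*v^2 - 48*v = (v + 2)*(v^4 + 5*v^3 - 2*v^2 - 24*v) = (v - 2)*(v + 2)*(v^3 + 7*v^2 + 12*v) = v*(v - 2)*(v + 2)*(v^2 + 7*v + 12) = v*(v - 2)*(v + 2)*(v + 4)*(v + 3)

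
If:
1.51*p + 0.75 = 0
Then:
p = -0.50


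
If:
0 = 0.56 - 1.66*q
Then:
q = 0.34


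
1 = 1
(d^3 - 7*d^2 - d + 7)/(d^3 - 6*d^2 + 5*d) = (d^2 - 6*d - 7)/(d*(d - 5))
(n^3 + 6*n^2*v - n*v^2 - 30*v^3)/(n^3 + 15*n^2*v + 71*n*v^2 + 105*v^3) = (n - 2*v)/(n + 7*v)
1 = 1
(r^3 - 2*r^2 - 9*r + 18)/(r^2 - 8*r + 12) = (r^2 - 9)/(r - 6)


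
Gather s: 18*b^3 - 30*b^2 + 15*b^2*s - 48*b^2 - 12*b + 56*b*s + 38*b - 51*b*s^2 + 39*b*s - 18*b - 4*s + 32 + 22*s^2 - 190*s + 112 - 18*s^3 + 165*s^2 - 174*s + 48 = 18*b^3 - 78*b^2 + 8*b - 18*s^3 + s^2*(187 - 51*b) + s*(15*b^2 + 95*b - 368) + 192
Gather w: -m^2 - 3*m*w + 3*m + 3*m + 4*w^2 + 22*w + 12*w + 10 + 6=-m^2 + 6*m + 4*w^2 + w*(34 - 3*m) + 16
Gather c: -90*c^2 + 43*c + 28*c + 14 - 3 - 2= -90*c^2 + 71*c + 9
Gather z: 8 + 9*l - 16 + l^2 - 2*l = l^2 + 7*l - 8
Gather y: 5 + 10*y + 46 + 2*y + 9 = 12*y + 60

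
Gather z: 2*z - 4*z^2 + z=-4*z^2 + 3*z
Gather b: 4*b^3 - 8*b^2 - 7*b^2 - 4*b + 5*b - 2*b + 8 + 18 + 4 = 4*b^3 - 15*b^2 - b + 30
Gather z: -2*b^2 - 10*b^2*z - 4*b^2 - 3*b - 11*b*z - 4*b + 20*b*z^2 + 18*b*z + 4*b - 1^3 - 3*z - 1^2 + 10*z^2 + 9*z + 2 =-6*b^2 - 3*b + z^2*(20*b + 10) + z*(-10*b^2 + 7*b + 6)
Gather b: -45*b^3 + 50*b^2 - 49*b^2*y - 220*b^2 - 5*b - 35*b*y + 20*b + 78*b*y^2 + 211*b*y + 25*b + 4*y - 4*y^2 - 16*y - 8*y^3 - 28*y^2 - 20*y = -45*b^3 + b^2*(-49*y - 170) + b*(78*y^2 + 176*y + 40) - 8*y^3 - 32*y^2 - 32*y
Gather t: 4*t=4*t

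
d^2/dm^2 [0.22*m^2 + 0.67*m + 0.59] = 0.440000000000000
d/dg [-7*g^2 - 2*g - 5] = -14*g - 2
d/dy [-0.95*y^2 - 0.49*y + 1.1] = -1.9*y - 0.49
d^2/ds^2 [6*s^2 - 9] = 12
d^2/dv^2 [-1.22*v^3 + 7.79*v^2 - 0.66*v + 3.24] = 15.58 - 7.32*v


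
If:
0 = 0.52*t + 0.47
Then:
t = -0.90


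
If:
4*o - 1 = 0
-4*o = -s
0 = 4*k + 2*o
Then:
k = -1/8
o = 1/4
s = 1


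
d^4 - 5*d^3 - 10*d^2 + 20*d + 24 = (d - 6)*(d - 2)*(d + 1)*(d + 2)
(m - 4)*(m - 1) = m^2 - 5*m + 4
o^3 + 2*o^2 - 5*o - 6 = (o - 2)*(o + 1)*(o + 3)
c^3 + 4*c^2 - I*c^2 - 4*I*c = c*(c + 4)*(c - I)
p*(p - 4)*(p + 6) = p^3 + 2*p^2 - 24*p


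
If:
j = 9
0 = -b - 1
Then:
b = -1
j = 9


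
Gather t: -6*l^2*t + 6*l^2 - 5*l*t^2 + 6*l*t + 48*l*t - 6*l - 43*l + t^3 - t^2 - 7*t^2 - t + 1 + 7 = 6*l^2 - 49*l + t^3 + t^2*(-5*l - 8) + t*(-6*l^2 + 54*l - 1) + 8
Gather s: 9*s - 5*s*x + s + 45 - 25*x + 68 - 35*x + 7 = s*(10 - 5*x) - 60*x + 120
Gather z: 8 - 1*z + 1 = 9 - z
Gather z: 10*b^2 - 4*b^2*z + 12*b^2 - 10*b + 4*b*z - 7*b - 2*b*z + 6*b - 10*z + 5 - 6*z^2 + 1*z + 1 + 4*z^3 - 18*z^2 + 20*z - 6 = 22*b^2 - 11*b + 4*z^3 - 24*z^2 + z*(-4*b^2 + 2*b + 11)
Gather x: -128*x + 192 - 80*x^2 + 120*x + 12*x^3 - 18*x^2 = 12*x^3 - 98*x^2 - 8*x + 192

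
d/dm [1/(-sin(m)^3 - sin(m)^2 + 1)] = (3*sin(m) + 2)*sin(m)*cos(m)/(sin(m)^3 + sin(m)^2 - 1)^2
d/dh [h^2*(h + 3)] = 3*h*(h + 2)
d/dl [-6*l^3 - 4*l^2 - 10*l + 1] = -18*l^2 - 8*l - 10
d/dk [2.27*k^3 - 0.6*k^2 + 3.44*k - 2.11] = 6.81*k^2 - 1.2*k + 3.44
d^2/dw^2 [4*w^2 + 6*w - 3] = 8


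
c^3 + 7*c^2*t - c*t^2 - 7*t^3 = (c - t)*(c + t)*(c + 7*t)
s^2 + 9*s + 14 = (s + 2)*(s + 7)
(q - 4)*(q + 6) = q^2 + 2*q - 24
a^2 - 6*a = a*(a - 6)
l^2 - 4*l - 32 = (l - 8)*(l + 4)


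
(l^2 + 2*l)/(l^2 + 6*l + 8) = l/(l + 4)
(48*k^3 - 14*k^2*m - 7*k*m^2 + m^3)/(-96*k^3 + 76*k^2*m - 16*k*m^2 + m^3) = (-3*k - m)/(6*k - m)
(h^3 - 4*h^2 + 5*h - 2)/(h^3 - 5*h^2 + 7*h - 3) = (h - 2)/(h - 3)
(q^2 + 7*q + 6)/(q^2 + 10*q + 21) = (q^2 + 7*q + 6)/(q^2 + 10*q + 21)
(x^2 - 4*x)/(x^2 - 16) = x/(x + 4)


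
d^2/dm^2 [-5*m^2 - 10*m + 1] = -10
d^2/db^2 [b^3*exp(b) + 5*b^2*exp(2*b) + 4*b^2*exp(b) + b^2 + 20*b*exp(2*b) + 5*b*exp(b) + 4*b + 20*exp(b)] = b^3*exp(b) + 20*b^2*exp(2*b) + 10*b^2*exp(b) + 120*b*exp(2*b) + 27*b*exp(b) + 90*exp(2*b) + 38*exp(b) + 2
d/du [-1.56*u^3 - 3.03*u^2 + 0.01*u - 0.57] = -4.68*u^2 - 6.06*u + 0.01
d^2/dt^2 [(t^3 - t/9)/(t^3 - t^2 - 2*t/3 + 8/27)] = 54*(27*t^3 + 72*t^2 + 24*t + 16)/(729*t^6 - 1458*t^5 - 972*t^4 + 2376*t^3 + 864*t^2 - 1152*t - 512)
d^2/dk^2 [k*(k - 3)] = 2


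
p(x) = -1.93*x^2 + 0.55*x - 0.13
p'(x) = 0.55 - 3.86*x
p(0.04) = -0.11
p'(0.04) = 0.40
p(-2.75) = -16.24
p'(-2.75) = 11.16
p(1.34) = -2.86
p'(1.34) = -4.62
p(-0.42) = -0.70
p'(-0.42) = 2.17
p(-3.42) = -24.59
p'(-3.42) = 13.75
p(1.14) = -2.01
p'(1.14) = -3.85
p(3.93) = -27.78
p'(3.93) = -14.62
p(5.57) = -56.94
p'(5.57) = -20.95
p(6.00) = -66.31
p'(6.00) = -22.61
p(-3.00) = -19.15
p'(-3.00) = 12.13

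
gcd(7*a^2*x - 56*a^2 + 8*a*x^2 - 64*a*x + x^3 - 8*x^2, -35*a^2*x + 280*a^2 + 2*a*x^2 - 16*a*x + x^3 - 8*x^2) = 7*a*x - 56*a + x^2 - 8*x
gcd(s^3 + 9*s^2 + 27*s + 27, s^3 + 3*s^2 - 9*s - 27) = s^2 + 6*s + 9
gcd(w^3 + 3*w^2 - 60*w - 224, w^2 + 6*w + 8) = w + 4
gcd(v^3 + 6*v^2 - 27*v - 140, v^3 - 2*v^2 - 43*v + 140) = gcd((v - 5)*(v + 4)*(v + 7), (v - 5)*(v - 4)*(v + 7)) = v^2 + 2*v - 35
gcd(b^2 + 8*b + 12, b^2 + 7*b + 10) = b + 2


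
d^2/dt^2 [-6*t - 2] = 0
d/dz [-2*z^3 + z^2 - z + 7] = -6*z^2 + 2*z - 1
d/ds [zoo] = 0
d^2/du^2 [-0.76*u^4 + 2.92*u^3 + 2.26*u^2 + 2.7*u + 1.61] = -9.12*u^2 + 17.52*u + 4.52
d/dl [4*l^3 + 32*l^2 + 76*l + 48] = 12*l^2 + 64*l + 76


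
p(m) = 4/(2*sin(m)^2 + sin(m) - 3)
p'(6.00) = 0.05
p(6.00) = -1.28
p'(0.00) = -0.44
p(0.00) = -1.33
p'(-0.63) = 0.52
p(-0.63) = -1.38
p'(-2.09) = -0.88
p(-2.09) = -1.69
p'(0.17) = -0.86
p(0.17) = -1.44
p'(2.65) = 2.35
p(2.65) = -1.92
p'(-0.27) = 0.03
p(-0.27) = -1.28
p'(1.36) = -341.60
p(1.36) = -36.46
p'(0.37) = -1.61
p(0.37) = -1.68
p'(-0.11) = -0.23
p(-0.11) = -1.30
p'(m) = 4*(-4*sin(m)*cos(m) - cos(m))/(2*sin(m)^2 + sin(m) - 3)^2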